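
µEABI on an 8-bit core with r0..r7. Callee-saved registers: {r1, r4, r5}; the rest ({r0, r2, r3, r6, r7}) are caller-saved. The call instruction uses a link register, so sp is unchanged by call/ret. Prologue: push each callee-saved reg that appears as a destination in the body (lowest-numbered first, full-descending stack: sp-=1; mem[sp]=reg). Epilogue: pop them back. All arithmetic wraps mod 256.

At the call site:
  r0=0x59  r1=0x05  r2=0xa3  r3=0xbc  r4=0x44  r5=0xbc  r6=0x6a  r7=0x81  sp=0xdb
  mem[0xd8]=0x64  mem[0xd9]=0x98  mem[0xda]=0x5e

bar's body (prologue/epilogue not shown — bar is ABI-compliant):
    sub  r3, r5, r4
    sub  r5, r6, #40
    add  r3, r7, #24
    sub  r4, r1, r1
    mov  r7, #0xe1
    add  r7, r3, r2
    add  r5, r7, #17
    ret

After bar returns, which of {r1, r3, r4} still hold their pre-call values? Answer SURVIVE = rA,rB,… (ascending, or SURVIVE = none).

SURVIVE = r1,r4

prologue: push r4 -> mem[0xda]=0x44, sp=0xda
prologue: push r5 -> mem[0xd9]=0xbc, sp=0xd9
body[0] sub  r3, r5, r4 -> r3=0x78
body[1] sub  r5, r6, #40 -> r5=0x42
body[2] add  r3, r7, #24 -> r3=0x99
body[3] sub  r4, r1, r1 -> r4=0x00
body[4] mov  r7, #0xe1 -> r7=0xe1
body[5] add  r7, r3, r2 -> r7=0x3c
body[6] add  r5, r7, #17 -> r5=0x4d
epilogue: pop r5=0xbc, sp=0xda
epilogue: pop r4=0x44, sp=0xdb
r1: callee-saved, written=False
r3: caller-saved, written=True
r4: callee-saved, written=True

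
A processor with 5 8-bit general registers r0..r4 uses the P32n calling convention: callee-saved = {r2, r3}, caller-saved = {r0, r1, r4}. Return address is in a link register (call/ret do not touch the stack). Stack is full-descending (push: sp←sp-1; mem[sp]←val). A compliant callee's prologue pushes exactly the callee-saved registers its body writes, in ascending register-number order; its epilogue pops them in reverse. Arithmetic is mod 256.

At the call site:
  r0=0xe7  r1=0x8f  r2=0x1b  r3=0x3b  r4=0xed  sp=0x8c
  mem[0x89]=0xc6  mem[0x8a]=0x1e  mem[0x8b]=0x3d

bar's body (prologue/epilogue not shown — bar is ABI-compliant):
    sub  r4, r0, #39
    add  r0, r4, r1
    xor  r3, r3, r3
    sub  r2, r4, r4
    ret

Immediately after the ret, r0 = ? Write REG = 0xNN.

prologue: push r2 -> mem[0x8b]=0x1b, sp=0x8b
prologue: push r3 -> mem[0x8a]=0x3b, sp=0x8a
body[0] sub  r4, r0, #39 -> r4=0xc0
body[1] add  r0, r4, r1 -> r0=0x4f
body[2] xor  r3, r3, r3 -> r3=0x00
body[3] sub  r2, r4, r4 -> r2=0x00
epilogue: pop r3=0x3b, sp=0x8b
epilogue: pop r2=0x1b, sp=0x8c
r0 is caller-saved -> body value

REG = 0x4f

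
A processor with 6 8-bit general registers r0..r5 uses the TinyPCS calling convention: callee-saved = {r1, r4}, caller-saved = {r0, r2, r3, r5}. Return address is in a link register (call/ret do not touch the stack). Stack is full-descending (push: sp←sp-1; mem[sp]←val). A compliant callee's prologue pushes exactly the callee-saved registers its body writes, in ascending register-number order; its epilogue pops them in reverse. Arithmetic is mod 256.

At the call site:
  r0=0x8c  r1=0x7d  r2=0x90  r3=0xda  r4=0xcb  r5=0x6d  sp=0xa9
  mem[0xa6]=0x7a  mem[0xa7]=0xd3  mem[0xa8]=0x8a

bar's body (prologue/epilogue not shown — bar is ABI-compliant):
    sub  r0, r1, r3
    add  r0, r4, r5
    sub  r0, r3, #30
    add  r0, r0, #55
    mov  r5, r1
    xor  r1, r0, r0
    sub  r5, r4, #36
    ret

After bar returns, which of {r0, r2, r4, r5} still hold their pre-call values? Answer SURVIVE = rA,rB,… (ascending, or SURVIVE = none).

SURVIVE = r2,r4

prologue: push r1 → mem[0xa8]=0x7d, sp=0xa8
body[0] sub  r0, r1, r3 → r0=0xa3
body[1] add  r0, r4, r5 → r0=0x38
body[2] sub  r0, r3, #30 → r0=0xbc
body[3] add  r0, r0, #55 → r0=0xf3
body[4] mov  r5, r1 → r5=0x7d
body[5] xor  r1, r0, r0 → r1=0x00
body[6] sub  r5, r4, #36 → r5=0xa7
epilogue: pop r1=0x7d, sp=0xa9
r0: caller-saved, written=True
r2: caller-saved, written=False
r4: callee-saved, written=False
r5: caller-saved, written=True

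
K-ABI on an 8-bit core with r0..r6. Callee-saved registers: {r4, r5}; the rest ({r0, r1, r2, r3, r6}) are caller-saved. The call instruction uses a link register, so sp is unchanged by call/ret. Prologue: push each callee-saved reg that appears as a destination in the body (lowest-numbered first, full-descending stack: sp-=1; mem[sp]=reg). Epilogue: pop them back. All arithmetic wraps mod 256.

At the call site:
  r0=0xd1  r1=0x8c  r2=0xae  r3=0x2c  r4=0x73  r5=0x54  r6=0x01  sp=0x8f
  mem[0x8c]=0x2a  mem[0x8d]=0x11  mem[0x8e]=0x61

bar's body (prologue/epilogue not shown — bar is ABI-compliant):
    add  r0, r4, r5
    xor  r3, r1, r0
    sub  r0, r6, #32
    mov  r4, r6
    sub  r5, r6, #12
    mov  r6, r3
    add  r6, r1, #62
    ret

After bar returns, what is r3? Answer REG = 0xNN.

prologue: push r4 -> mem[0x8e]=0x73, sp=0x8e
prologue: push r5 -> mem[0x8d]=0x54, sp=0x8d
body[0] add  r0, r4, r5 -> r0=0xc7
body[1] xor  r3, r1, r0 -> r3=0x4b
body[2] sub  r0, r6, #32 -> r0=0xe1
body[3] mov  r4, r6 -> r4=0x01
body[4] sub  r5, r6, #12 -> r5=0xf5
body[5] mov  r6, r3 -> r6=0x4b
body[6] add  r6, r1, #62 -> r6=0xca
epilogue: pop r5=0x54, sp=0x8e
epilogue: pop r4=0x73, sp=0x8f
r3 is caller-saved -> body value

REG = 0x4b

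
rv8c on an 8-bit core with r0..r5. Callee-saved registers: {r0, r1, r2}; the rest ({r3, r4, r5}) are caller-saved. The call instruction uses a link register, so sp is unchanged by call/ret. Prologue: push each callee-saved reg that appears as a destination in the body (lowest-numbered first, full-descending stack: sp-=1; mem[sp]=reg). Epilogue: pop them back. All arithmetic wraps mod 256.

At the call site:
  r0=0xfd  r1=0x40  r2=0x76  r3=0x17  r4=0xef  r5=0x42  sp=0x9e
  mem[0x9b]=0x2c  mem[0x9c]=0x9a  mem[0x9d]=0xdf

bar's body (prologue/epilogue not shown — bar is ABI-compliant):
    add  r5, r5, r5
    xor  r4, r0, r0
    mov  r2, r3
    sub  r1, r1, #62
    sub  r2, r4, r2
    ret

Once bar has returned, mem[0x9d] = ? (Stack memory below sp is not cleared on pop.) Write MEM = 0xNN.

prologue: push r1 → mem[0x9d]=0x40, sp=0x9d
prologue: push r2 → mem[0x9c]=0x76, sp=0x9c
body[0] add  r5, r5, r5 → r5=0x84
body[1] xor  r4, r0, r0 → r4=0x00
body[2] mov  r2, r3 → r2=0x17
body[3] sub  r1, r1, #62 → r1=0x02
body[4] sub  r2, r4, r2 → r2=0xe9
epilogue: pop r2=0x76, sp=0x9d
epilogue: pop r1=0x40, sp=0x9e
prologue pushed ['r1', 'r2'] at ['0x9d', '0x9c']

MEM = 0x40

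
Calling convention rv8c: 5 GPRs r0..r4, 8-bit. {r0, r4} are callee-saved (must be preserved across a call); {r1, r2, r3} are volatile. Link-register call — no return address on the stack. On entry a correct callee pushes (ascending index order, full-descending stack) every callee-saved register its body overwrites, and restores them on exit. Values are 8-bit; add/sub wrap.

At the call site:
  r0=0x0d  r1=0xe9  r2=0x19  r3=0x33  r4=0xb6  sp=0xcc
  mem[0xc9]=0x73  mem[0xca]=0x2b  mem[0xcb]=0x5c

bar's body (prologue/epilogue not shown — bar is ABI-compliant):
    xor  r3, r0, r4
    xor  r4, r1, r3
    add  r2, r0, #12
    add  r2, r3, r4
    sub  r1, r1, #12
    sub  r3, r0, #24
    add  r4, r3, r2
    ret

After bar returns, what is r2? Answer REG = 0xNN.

REG = 0x0d

prologue: push r4 → mem[0xcb]=0xb6, sp=0xcb
body[0] xor  r3, r0, r4 → r3=0xbb
body[1] xor  r4, r1, r3 → r4=0x52
body[2] add  r2, r0, #12 → r2=0x19
body[3] add  r2, r3, r4 → r2=0x0d
body[4] sub  r1, r1, #12 → r1=0xdd
body[5] sub  r3, r0, #24 → r3=0xf5
body[6] add  r4, r3, r2 → r4=0x02
epilogue: pop r4=0xb6, sp=0xcc
r2 is caller-saved → body value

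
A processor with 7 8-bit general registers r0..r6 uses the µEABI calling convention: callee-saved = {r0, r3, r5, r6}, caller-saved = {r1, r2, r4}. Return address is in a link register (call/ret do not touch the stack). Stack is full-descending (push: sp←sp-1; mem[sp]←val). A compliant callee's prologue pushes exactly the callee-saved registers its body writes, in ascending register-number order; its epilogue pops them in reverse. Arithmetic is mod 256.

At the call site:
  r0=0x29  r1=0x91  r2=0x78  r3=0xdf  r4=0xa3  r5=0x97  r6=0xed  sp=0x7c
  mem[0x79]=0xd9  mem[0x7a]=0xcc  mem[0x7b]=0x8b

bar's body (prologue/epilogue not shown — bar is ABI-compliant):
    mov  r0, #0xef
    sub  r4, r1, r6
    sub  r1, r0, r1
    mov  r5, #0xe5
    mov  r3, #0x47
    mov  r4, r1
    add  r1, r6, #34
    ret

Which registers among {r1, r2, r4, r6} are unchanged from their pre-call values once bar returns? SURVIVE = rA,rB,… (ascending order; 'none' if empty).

prologue: push r0 → mem[0x7b]=0x29, sp=0x7b
prologue: push r3 → mem[0x7a]=0xdf, sp=0x7a
prologue: push r5 → mem[0x79]=0x97, sp=0x79
body[0] mov  r0, #0xef → r0=0xef
body[1] sub  r4, r1, r6 → r4=0xa4
body[2] sub  r1, r0, r1 → r1=0x5e
body[3] mov  r5, #0xe5 → r5=0xe5
body[4] mov  r3, #0x47 → r3=0x47
body[5] mov  r4, r1 → r4=0x5e
body[6] add  r1, r6, #34 → r1=0x0f
epilogue: pop r5=0x97, sp=0x7a
epilogue: pop r3=0xdf, sp=0x7b
epilogue: pop r0=0x29, sp=0x7c
r1: caller-saved, written=True
r2: caller-saved, written=False
r4: caller-saved, written=True
r6: callee-saved, written=False

SURVIVE = r2,r6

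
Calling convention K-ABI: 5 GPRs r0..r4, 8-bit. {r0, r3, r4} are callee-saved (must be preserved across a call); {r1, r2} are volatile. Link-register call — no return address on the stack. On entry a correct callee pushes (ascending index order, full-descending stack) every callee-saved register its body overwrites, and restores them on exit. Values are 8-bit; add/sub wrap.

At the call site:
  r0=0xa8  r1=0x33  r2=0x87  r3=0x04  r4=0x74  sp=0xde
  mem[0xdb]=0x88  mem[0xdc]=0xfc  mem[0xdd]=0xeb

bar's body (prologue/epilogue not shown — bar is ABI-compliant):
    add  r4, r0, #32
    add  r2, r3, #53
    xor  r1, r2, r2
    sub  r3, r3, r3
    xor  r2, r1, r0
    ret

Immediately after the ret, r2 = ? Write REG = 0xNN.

prologue: push r3 → mem[0xdd]=0x04, sp=0xdd
prologue: push r4 → mem[0xdc]=0x74, sp=0xdc
body[0] add  r4, r0, #32 → r4=0xc8
body[1] add  r2, r3, #53 → r2=0x39
body[2] xor  r1, r2, r2 → r1=0x00
body[3] sub  r3, r3, r3 → r3=0x00
body[4] xor  r2, r1, r0 → r2=0xa8
epilogue: pop r4=0x74, sp=0xdd
epilogue: pop r3=0x04, sp=0xde
r2 is caller-saved → body value

REG = 0xa8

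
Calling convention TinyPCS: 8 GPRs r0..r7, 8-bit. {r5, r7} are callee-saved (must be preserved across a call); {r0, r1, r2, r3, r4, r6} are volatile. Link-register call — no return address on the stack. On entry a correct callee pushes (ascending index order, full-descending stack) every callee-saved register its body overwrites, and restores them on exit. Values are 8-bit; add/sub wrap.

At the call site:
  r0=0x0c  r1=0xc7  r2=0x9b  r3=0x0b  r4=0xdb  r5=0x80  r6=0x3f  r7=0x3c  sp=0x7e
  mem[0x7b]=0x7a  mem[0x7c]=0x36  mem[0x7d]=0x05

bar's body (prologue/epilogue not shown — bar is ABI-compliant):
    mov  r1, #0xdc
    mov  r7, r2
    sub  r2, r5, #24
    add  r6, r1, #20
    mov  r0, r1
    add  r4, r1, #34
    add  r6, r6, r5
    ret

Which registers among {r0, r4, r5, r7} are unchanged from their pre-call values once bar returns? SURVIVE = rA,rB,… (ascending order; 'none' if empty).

prologue: push r7 -> mem[0x7d]=0x3c, sp=0x7d
body[0] mov  r1, #0xdc -> r1=0xdc
body[1] mov  r7, r2 -> r7=0x9b
body[2] sub  r2, r5, #24 -> r2=0x68
body[3] add  r6, r1, #20 -> r6=0xf0
body[4] mov  r0, r1 -> r0=0xdc
body[5] add  r4, r1, #34 -> r4=0xfe
body[6] add  r6, r6, r5 -> r6=0x70
epilogue: pop r7=0x3c, sp=0x7e
r0: caller-saved, written=True
r4: caller-saved, written=True
r5: callee-saved, written=False
r7: callee-saved, written=True

SURVIVE = r5,r7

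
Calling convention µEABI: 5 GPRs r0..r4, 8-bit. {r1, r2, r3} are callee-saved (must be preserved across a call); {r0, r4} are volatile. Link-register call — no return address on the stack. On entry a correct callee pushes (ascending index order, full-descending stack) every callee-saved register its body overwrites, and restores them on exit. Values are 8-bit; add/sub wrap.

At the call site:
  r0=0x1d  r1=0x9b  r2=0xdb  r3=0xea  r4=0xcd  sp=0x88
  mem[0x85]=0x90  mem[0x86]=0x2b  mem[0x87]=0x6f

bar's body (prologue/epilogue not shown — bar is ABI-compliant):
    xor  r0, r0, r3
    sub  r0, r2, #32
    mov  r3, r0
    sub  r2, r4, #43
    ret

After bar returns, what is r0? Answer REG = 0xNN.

REG = 0xbb

prologue: push r2 -> mem[0x87]=0xdb, sp=0x87
prologue: push r3 -> mem[0x86]=0xea, sp=0x86
body[0] xor  r0, r0, r3 -> r0=0xf7
body[1] sub  r0, r2, #32 -> r0=0xbb
body[2] mov  r3, r0 -> r3=0xbb
body[3] sub  r2, r4, #43 -> r2=0xa2
epilogue: pop r3=0xea, sp=0x87
epilogue: pop r2=0xdb, sp=0x88
r0 is caller-saved -> body value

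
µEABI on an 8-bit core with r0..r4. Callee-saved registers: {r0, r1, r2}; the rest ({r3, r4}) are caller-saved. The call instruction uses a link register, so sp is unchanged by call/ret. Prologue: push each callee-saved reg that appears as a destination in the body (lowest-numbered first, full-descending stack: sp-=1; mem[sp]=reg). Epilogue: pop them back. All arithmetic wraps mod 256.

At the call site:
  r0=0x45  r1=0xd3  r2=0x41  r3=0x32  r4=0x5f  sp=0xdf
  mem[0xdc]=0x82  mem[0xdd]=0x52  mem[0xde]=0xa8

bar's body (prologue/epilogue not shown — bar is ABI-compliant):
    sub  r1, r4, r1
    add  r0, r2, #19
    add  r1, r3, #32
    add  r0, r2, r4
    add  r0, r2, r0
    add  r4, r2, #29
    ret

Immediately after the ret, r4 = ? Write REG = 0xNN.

prologue: push r0 → mem[0xde]=0x45, sp=0xde
prologue: push r1 → mem[0xdd]=0xd3, sp=0xdd
body[0] sub  r1, r4, r1 → r1=0x8c
body[1] add  r0, r2, #19 → r0=0x54
body[2] add  r1, r3, #32 → r1=0x52
body[3] add  r0, r2, r4 → r0=0xa0
body[4] add  r0, r2, r0 → r0=0xe1
body[5] add  r4, r2, #29 → r4=0x5e
epilogue: pop r1=0xd3, sp=0xde
epilogue: pop r0=0x45, sp=0xdf
r4 is caller-saved → body value

REG = 0x5e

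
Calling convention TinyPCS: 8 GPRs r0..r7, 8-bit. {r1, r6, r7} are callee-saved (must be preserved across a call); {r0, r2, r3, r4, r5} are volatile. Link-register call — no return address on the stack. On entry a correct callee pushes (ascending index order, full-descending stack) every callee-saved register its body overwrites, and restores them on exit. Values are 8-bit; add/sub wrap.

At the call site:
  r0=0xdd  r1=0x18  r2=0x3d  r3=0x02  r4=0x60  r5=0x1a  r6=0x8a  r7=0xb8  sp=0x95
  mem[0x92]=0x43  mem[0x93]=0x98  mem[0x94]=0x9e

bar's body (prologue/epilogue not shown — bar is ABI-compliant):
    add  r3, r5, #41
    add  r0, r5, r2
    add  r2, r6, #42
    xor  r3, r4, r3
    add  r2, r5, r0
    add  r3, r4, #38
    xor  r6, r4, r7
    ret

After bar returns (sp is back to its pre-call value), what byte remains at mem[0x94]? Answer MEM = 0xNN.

MEM = 0x8a

prologue: push r6 -> mem[0x94]=0x8a, sp=0x94
body[0] add  r3, r5, #41 -> r3=0x43
body[1] add  r0, r5, r2 -> r0=0x57
body[2] add  r2, r6, #42 -> r2=0xb4
body[3] xor  r3, r4, r3 -> r3=0x23
body[4] add  r2, r5, r0 -> r2=0x71
body[5] add  r3, r4, #38 -> r3=0x86
body[6] xor  r6, r4, r7 -> r6=0xd8
epilogue: pop r6=0x8a, sp=0x95
prologue pushed ['r6'] at ['0x94']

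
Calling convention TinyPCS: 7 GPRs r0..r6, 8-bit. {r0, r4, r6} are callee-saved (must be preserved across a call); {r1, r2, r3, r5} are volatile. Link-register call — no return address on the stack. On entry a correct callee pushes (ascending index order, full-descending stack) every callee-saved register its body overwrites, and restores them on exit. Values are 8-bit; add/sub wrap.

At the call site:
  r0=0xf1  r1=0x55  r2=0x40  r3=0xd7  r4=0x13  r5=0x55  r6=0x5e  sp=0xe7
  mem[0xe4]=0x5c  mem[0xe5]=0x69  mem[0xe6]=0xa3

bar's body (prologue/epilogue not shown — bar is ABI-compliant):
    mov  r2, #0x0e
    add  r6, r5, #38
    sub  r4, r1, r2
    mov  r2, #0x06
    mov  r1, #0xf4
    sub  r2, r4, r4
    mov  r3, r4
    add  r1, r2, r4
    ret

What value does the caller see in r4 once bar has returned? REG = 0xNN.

REG = 0x13

prologue: push r4 → mem[0xe6]=0x13, sp=0xe6
prologue: push r6 → mem[0xe5]=0x5e, sp=0xe5
body[0] mov  r2, #0x0e → r2=0x0e
body[1] add  r6, r5, #38 → r6=0x7b
body[2] sub  r4, r1, r2 → r4=0x47
body[3] mov  r2, #0x06 → r2=0x06
body[4] mov  r1, #0xf4 → r1=0xf4
body[5] sub  r2, r4, r4 → r2=0x00
body[6] mov  r3, r4 → r3=0x47
body[7] add  r1, r2, r4 → r1=0x47
epilogue: pop r6=0x5e, sp=0xe6
epilogue: pop r4=0x13, sp=0xe7
r4 is callee-saved → restored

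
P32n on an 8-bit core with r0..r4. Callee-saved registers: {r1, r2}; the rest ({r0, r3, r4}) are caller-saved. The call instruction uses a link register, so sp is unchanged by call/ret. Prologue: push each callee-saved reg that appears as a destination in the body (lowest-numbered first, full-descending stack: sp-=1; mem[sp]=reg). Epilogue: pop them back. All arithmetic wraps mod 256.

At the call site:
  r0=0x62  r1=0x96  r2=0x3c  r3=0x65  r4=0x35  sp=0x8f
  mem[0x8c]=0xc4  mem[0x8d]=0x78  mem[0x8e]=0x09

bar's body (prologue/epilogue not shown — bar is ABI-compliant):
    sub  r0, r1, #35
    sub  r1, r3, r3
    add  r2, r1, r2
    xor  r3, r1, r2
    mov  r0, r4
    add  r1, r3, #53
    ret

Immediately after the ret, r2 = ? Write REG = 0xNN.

REG = 0x3c

prologue: push r1 -> mem[0x8e]=0x96, sp=0x8e
prologue: push r2 -> mem[0x8d]=0x3c, sp=0x8d
body[0] sub  r0, r1, #35 -> r0=0x73
body[1] sub  r1, r3, r3 -> r1=0x00
body[2] add  r2, r1, r2 -> r2=0x3c
body[3] xor  r3, r1, r2 -> r3=0x3c
body[4] mov  r0, r4 -> r0=0x35
body[5] add  r1, r3, #53 -> r1=0x71
epilogue: pop r2=0x3c, sp=0x8e
epilogue: pop r1=0x96, sp=0x8f
r2 is callee-saved -> restored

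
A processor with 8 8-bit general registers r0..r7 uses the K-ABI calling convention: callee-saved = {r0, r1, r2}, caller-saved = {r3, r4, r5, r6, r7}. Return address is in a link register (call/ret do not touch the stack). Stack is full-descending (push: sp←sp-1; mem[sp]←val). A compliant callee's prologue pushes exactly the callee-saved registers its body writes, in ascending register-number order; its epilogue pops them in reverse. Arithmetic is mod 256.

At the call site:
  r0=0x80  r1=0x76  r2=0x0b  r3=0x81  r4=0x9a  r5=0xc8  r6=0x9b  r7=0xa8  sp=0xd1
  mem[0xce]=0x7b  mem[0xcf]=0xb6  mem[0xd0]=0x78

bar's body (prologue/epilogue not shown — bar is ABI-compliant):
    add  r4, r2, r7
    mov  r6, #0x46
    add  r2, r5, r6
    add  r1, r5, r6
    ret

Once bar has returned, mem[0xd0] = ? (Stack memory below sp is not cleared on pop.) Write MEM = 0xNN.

prologue: push r1 → mem[0xd0]=0x76, sp=0xd0
prologue: push r2 → mem[0xcf]=0x0b, sp=0xcf
body[0] add  r4, r2, r7 → r4=0xb3
body[1] mov  r6, #0x46 → r6=0x46
body[2] add  r2, r5, r6 → r2=0x0e
body[3] add  r1, r5, r6 → r1=0x0e
epilogue: pop r2=0x0b, sp=0xd0
epilogue: pop r1=0x76, sp=0xd1
prologue pushed ['r1', 'r2'] at ['0xd0', '0xcf']

MEM = 0x76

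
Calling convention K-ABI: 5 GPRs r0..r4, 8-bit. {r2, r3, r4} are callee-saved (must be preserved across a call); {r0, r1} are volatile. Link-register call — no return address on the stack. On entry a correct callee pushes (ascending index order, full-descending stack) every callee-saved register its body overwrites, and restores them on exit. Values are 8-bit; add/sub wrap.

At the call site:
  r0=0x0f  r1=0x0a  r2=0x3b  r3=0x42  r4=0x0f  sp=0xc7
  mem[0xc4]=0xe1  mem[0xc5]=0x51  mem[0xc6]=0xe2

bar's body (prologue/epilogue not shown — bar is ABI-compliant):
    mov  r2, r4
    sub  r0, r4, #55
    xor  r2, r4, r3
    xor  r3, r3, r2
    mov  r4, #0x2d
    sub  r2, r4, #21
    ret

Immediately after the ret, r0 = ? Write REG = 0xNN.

prologue: push r2 → mem[0xc6]=0x3b, sp=0xc6
prologue: push r3 → mem[0xc5]=0x42, sp=0xc5
prologue: push r4 → mem[0xc4]=0x0f, sp=0xc4
body[0] mov  r2, r4 → r2=0x0f
body[1] sub  r0, r4, #55 → r0=0xd8
body[2] xor  r2, r4, r3 → r2=0x4d
body[3] xor  r3, r3, r2 → r3=0x0f
body[4] mov  r4, #0x2d → r4=0x2d
body[5] sub  r2, r4, #21 → r2=0x18
epilogue: pop r4=0x0f, sp=0xc5
epilogue: pop r3=0x42, sp=0xc6
epilogue: pop r2=0x3b, sp=0xc7
r0 is caller-saved → body value

REG = 0xd8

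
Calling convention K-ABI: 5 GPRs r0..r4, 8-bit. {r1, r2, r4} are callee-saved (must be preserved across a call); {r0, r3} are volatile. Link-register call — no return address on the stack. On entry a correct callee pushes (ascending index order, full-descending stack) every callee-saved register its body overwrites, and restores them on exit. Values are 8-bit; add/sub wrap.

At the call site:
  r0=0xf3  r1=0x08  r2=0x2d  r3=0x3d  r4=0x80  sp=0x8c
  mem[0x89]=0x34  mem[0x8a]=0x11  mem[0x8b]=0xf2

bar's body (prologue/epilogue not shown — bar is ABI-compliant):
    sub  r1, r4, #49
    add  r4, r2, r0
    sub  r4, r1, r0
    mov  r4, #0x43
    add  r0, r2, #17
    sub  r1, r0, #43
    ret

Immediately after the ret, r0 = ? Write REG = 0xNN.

REG = 0x3e

prologue: push r1 → mem[0x8b]=0x08, sp=0x8b
prologue: push r4 → mem[0x8a]=0x80, sp=0x8a
body[0] sub  r1, r4, #49 → r1=0x4f
body[1] add  r4, r2, r0 → r4=0x20
body[2] sub  r4, r1, r0 → r4=0x5c
body[3] mov  r4, #0x43 → r4=0x43
body[4] add  r0, r2, #17 → r0=0x3e
body[5] sub  r1, r0, #43 → r1=0x13
epilogue: pop r4=0x80, sp=0x8b
epilogue: pop r1=0x08, sp=0x8c
r0 is caller-saved → body value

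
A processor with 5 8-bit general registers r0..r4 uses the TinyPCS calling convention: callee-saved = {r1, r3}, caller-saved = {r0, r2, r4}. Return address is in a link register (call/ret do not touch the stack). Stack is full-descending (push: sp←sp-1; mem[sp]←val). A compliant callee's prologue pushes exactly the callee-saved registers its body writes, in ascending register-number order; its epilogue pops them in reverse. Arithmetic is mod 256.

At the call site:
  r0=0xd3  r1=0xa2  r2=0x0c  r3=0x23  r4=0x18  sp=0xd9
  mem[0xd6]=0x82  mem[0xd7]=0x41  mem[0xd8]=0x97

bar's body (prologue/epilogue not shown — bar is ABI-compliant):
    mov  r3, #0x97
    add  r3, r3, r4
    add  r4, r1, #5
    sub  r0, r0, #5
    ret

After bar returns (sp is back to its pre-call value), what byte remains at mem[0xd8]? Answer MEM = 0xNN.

prologue: push r3 -> mem[0xd8]=0x23, sp=0xd8
body[0] mov  r3, #0x97 -> r3=0x97
body[1] add  r3, r3, r4 -> r3=0xaf
body[2] add  r4, r1, #5 -> r4=0xa7
body[3] sub  r0, r0, #5 -> r0=0xce
epilogue: pop r3=0x23, sp=0xd9
prologue pushed ['r3'] at ['0xd8']

MEM = 0x23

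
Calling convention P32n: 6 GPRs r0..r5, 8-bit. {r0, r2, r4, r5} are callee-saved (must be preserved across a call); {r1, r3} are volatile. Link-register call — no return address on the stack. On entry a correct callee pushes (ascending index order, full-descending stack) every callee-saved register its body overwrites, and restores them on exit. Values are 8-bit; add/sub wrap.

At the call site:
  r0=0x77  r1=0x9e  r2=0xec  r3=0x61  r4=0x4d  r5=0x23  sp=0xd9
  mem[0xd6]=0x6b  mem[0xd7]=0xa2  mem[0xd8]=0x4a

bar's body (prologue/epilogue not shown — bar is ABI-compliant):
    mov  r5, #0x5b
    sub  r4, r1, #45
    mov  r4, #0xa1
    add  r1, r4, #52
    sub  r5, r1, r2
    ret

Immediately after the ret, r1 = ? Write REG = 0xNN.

prologue: push r4 -> mem[0xd8]=0x4d, sp=0xd8
prologue: push r5 -> mem[0xd7]=0x23, sp=0xd7
body[0] mov  r5, #0x5b -> r5=0x5b
body[1] sub  r4, r1, #45 -> r4=0x71
body[2] mov  r4, #0xa1 -> r4=0xa1
body[3] add  r1, r4, #52 -> r1=0xd5
body[4] sub  r5, r1, r2 -> r5=0xe9
epilogue: pop r5=0x23, sp=0xd8
epilogue: pop r4=0x4d, sp=0xd9
r1 is caller-saved -> body value

REG = 0xd5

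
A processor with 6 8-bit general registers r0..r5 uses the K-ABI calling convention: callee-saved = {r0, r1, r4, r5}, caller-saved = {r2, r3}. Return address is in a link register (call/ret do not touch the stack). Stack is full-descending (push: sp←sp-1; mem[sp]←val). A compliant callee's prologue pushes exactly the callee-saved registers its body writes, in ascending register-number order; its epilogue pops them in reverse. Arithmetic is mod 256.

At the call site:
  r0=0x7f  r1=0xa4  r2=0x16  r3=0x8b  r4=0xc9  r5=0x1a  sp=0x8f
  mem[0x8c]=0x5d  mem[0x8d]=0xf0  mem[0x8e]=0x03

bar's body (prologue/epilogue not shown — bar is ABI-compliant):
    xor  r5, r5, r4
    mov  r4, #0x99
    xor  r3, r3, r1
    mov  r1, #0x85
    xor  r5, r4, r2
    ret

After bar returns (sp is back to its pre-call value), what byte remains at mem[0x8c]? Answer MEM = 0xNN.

MEM = 0x1a

prologue: push r1 -> mem[0x8e]=0xa4, sp=0x8e
prologue: push r4 -> mem[0x8d]=0xc9, sp=0x8d
prologue: push r5 -> mem[0x8c]=0x1a, sp=0x8c
body[0] xor  r5, r5, r4 -> r5=0xd3
body[1] mov  r4, #0x99 -> r4=0x99
body[2] xor  r3, r3, r1 -> r3=0x2f
body[3] mov  r1, #0x85 -> r1=0x85
body[4] xor  r5, r4, r2 -> r5=0x8f
epilogue: pop r5=0x1a, sp=0x8d
epilogue: pop r4=0xc9, sp=0x8e
epilogue: pop r1=0xa4, sp=0x8f
prologue pushed ['r1', 'r4', 'r5'] at ['0x8e', '0x8d', '0x8c']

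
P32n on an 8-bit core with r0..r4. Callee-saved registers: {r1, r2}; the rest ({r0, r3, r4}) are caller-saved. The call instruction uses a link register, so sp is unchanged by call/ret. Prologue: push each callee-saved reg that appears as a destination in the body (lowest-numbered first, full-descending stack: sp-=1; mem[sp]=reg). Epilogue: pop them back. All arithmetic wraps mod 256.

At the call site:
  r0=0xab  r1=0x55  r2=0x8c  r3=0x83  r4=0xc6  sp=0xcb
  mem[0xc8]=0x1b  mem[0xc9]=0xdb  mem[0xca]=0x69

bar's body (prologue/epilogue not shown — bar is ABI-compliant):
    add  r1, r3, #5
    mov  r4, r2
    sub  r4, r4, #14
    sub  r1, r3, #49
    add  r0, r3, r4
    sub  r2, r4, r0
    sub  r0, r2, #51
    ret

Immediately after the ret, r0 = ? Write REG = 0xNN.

prologue: push r1 -> mem[0xca]=0x55, sp=0xca
prologue: push r2 -> mem[0xc9]=0x8c, sp=0xc9
body[0] add  r1, r3, #5 -> r1=0x88
body[1] mov  r4, r2 -> r4=0x8c
body[2] sub  r4, r4, #14 -> r4=0x7e
body[3] sub  r1, r3, #49 -> r1=0x52
body[4] add  r0, r3, r4 -> r0=0x01
body[5] sub  r2, r4, r0 -> r2=0x7d
body[6] sub  r0, r2, #51 -> r0=0x4a
epilogue: pop r2=0x8c, sp=0xca
epilogue: pop r1=0x55, sp=0xcb
r0 is caller-saved -> body value

REG = 0x4a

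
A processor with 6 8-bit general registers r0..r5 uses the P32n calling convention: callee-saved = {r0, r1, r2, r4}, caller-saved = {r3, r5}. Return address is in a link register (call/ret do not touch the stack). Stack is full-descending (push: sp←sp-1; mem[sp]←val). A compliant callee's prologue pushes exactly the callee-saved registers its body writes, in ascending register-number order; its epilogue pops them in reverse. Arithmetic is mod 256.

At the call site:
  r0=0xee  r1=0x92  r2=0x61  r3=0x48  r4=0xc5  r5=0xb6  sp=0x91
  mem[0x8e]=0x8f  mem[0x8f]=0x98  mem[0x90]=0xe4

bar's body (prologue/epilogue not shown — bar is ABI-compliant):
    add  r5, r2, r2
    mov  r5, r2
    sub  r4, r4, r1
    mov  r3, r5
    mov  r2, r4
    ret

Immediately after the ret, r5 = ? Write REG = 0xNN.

prologue: push r2 -> mem[0x90]=0x61, sp=0x90
prologue: push r4 -> mem[0x8f]=0xc5, sp=0x8f
body[0] add  r5, r2, r2 -> r5=0xc2
body[1] mov  r5, r2 -> r5=0x61
body[2] sub  r4, r4, r1 -> r4=0x33
body[3] mov  r3, r5 -> r3=0x61
body[4] mov  r2, r4 -> r2=0x33
epilogue: pop r4=0xc5, sp=0x90
epilogue: pop r2=0x61, sp=0x91
r5 is caller-saved -> body value

REG = 0x61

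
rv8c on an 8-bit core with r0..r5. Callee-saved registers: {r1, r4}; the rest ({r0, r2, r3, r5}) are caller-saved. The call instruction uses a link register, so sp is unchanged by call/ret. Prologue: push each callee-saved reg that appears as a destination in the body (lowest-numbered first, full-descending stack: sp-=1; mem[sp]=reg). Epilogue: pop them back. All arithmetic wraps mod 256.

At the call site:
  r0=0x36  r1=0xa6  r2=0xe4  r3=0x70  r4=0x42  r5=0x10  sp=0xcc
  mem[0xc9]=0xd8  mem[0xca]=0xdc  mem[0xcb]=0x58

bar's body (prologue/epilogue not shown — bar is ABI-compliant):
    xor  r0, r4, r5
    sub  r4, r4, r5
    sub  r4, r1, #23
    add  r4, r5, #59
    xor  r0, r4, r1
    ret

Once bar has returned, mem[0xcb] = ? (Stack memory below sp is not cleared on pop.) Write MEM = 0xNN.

prologue: push r4 → mem[0xcb]=0x42, sp=0xcb
body[0] xor  r0, r4, r5 → r0=0x52
body[1] sub  r4, r4, r5 → r4=0x32
body[2] sub  r4, r1, #23 → r4=0x8f
body[3] add  r4, r5, #59 → r4=0x4b
body[4] xor  r0, r4, r1 → r0=0xed
epilogue: pop r4=0x42, sp=0xcc
prologue pushed ['r4'] at ['0xcb']

MEM = 0x42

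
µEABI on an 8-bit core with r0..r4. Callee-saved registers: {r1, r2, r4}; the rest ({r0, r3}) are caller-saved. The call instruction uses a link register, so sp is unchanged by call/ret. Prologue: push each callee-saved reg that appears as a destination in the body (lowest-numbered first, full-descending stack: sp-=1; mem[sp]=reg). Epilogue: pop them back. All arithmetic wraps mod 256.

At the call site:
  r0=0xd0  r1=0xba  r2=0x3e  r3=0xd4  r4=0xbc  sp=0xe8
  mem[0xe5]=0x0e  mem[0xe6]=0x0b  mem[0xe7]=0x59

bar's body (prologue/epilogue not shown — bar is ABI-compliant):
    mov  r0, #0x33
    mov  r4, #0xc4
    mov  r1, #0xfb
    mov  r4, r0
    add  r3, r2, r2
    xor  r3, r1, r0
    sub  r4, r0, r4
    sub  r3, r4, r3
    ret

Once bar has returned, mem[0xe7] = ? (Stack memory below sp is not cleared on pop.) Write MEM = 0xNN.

MEM = 0xba

prologue: push r1 -> mem[0xe7]=0xba, sp=0xe7
prologue: push r4 -> mem[0xe6]=0xbc, sp=0xe6
body[0] mov  r0, #0x33 -> r0=0x33
body[1] mov  r4, #0xc4 -> r4=0xc4
body[2] mov  r1, #0xfb -> r1=0xfb
body[3] mov  r4, r0 -> r4=0x33
body[4] add  r3, r2, r2 -> r3=0x7c
body[5] xor  r3, r1, r0 -> r3=0xc8
body[6] sub  r4, r0, r4 -> r4=0x00
body[7] sub  r3, r4, r3 -> r3=0x38
epilogue: pop r4=0xbc, sp=0xe7
epilogue: pop r1=0xba, sp=0xe8
prologue pushed ['r1', 'r4'] at ['0xe7', '0xe6']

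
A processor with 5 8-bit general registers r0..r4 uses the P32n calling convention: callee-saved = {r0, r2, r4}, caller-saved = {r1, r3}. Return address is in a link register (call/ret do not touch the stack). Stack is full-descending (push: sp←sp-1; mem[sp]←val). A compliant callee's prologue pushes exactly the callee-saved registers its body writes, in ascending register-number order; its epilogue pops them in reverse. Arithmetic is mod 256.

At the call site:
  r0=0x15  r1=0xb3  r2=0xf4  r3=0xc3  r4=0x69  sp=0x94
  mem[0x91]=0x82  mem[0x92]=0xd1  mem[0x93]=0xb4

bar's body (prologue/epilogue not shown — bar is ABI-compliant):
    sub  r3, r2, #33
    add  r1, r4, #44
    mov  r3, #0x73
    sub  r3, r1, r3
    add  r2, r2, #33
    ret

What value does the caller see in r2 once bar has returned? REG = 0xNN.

REG = 0xf4

prologue: push r2 -> mem[0x93]=0xf4, sp=0x93
body[0] sub  r3, r2, #33 -> r3=0xd3
body[1] add  r1, r4, #44 -> r1=0x95
body[2] mov  r3, #0x73 -> r3=0x73
body[3] sub  r3, r1, r3 -> r3=0x22
body[4] add  r2, r2, #33 -> r2=0x15
epilogue: pop r2=0xf4, sp=0x94
r2 is callee-saved -> restored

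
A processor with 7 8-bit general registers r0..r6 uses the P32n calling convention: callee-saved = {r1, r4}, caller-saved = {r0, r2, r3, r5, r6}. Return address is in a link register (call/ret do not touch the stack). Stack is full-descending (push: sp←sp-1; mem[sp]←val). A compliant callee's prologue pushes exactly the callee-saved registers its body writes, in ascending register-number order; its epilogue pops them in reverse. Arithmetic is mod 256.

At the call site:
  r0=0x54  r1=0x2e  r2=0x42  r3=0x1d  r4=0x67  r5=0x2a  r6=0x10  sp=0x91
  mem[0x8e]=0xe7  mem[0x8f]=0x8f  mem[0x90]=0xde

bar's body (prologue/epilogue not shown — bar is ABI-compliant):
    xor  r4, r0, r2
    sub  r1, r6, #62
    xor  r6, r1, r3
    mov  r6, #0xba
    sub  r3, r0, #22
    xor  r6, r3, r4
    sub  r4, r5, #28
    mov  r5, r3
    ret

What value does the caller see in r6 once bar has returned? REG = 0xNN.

prologue: push r1 → mem[0x90]=0x2e, sp=0x90
prologue: push r4 → mem[0x8f]=0x67, sp=0x8f
body[0] xor  r4, r0, r2 → r4=0x16
body[1] sub  r1, r6, #62 → r1=0xd2
body[2] xor  r6, r1, r3 → r6=0xcf
body[3] mov  r6, #0xba → r6=0xba
body[4] sub  r3, r0, #22 → r3=0x3e
body[5] xor  r6, r3, r4 → r6=0x28
body[6] sub  r4, r5, #28 → r4=0x0e
body[7] mov  r5, r3 → r5=0x3e
epilogue: pop r4=0x67, sp=0x90
epilogue: pop r1=0x2e, sp=0x91
r6 is caller-saved → body value

REG = 0x28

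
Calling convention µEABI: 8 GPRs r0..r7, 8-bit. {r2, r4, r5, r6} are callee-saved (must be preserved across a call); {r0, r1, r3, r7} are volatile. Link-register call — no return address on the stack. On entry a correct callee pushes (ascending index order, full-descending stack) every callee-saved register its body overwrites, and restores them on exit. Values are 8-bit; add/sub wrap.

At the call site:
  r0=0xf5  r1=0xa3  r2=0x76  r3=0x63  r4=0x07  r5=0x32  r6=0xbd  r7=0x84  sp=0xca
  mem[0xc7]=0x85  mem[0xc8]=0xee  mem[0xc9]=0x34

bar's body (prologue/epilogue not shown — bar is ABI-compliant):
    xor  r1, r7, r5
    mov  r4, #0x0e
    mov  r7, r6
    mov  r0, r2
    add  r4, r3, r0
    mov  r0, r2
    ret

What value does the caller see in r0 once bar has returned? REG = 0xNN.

prologue: push r4 → mem[0xc9]=0x07, sp=0xc9
body[0] xor  r1, r7, r5 → r1=0xb6
body[1] mov  r4, #0x0e → r4=0x0e
body[2] mov  r7, r6 → r7=0xbd
body[3] mov  r0, r2 → r0=0x76
body[4] add  r4, r3, r0 → r4=0xd9
body[5] mov  r0, r2 → r0=0x76
epilogue: pop r4=0x07, sp=0xca
r0 is caller-saved → body value

REG = 0x76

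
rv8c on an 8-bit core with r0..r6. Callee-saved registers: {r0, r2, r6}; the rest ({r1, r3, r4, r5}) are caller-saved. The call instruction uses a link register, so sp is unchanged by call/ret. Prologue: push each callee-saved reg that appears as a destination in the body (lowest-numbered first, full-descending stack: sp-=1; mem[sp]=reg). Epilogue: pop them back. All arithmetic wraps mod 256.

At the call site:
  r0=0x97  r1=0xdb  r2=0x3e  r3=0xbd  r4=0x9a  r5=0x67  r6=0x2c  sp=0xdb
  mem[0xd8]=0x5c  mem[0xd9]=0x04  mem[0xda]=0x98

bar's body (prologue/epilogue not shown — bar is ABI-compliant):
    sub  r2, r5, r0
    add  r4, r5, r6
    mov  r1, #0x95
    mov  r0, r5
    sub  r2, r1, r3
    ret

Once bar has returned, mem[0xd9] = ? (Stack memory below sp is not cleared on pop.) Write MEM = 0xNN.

prologue: push r0 -> mem[0xda]=0x97, sp=0xda
prologue: push r2 -> mem[0xd9]=0x3e, sp=0xd9
body[0] sub  r2, r5, r0 -> r2=0xd0
body[1] add  r4, r5, r6 -> r4=0x93
body[2] mov  r1, #0x95 -> r1=0x95
body[3] mov  r0, r5 -> r0=0x67
body[4] sub  r2, r1, r3 -> r2=0xd8
epilogue: pop r2=0x3e, sp=0xda
epilogue: pop r0=0x97, sp=0xdb
prologue pushed ['r0', 'r2'] at ['0xda', '0xd9']

MEM = 0x3e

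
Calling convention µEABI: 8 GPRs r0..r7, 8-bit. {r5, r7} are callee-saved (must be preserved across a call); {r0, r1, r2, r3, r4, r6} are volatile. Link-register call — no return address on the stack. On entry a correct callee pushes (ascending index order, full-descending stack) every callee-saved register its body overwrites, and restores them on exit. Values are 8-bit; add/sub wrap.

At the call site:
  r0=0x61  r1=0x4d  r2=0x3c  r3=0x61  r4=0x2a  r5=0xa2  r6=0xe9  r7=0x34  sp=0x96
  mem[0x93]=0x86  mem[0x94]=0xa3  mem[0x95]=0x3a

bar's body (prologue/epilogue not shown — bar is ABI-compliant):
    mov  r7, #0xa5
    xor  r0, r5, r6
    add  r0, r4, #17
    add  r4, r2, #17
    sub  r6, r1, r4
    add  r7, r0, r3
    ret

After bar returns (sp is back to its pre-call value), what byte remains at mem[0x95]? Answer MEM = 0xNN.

prologue: push r7 → mem[0x95]=0x34, sp=0x95
body[0] mov  r7, #0xa5 → r7=0xa5
body[1] xor  r0, r5, r6 → r0=0x4b
body[2] add  r0, r4, #17 → r0=0x3b
body[3] add  r4, r2, #17 → r4=0x4d
body[4] sub  r6, r1, r4 → r6=0x00
body[5] add  r7, r0, r3 → r7=0x9c
epilogue: pop r7=0x34, sp=0x96
prologue pushed ['r7'] at ['0x95']

MEM = 0x34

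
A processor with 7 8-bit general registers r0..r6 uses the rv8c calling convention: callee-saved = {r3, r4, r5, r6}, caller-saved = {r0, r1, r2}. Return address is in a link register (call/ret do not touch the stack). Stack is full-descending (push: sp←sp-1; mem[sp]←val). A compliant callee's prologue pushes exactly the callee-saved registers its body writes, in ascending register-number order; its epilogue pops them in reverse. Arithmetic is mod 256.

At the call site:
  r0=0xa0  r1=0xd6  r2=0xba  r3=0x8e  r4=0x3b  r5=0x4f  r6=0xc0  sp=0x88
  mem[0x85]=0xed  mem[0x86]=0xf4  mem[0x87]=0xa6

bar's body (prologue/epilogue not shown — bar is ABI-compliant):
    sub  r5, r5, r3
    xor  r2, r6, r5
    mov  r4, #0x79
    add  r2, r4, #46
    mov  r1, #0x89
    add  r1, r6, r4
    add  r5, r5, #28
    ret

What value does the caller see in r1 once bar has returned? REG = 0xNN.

prologue: push r4 -> mem[0x87]=0x3b, sp=0x87
prologue: push r5 -> mem[0x86]=0x4f, sp=0x86
body[0] sub  r5, r5, r3 -> r5=0xc1
body[1] xor  r2, r6, r5 -> r2=0x01
body[2] mov  r4, #0x79 -> r4=0x79
body[3] add  r2, r4, #46 -> r2=0xa7
body[4] mov  r1, #0x89 -> r1=0x89
body[5] add  r1, r6, r4 -> r1=0x39
body[6] add  r5, r5, #28 -> r5=0xdd
epilogue: pop r5=0x4f, sp=0x87
epilogue: pop r4=0x3b, sp=0x88
r1 is caller-saved -> body value

REG = 0x39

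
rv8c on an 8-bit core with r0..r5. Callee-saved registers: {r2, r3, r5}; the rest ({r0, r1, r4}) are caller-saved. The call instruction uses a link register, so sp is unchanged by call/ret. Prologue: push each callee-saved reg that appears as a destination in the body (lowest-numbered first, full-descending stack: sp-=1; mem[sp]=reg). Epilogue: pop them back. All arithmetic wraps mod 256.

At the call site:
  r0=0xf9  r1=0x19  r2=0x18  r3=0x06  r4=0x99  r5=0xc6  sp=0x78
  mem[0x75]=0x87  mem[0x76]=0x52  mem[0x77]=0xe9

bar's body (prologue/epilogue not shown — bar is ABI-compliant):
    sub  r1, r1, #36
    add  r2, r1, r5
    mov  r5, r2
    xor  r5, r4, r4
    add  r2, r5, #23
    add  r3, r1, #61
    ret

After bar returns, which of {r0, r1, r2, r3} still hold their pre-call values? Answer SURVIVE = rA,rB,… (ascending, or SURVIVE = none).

prologue: push r2 → mem[0x77]=0x18, sp=0x77
prologue: push r3 → mem[0x76]=0x06, sp=0x76
prologue: push r5 → mem[0x75]=0xc6, sp=0x75
body[0] sub  r1, r1, #36 → r1=0xf5
body[1] add  r2, r1, r5 → r2=0xbb
body[2] mov  r5, r2 → r5=0xbb
body[3] xor  r5, r4, r4 → r5=0x00
body[4] add  r2, r5, #23 → r2=0x17
body[5] add  r3, r1, #61 → r3=0x32
epilogue: pop r5=0xc6, sp=0x76
epilogue: pop r3=0x06, sp=0x77
epilogue: pop r2=0x18, sp=0x78
r0: caller-saved, written=False
r1: caller-saved, written=True
r2: callee-saved, written=True
r3: callee-saved, written=True

SURVIVE = r0,r2,r3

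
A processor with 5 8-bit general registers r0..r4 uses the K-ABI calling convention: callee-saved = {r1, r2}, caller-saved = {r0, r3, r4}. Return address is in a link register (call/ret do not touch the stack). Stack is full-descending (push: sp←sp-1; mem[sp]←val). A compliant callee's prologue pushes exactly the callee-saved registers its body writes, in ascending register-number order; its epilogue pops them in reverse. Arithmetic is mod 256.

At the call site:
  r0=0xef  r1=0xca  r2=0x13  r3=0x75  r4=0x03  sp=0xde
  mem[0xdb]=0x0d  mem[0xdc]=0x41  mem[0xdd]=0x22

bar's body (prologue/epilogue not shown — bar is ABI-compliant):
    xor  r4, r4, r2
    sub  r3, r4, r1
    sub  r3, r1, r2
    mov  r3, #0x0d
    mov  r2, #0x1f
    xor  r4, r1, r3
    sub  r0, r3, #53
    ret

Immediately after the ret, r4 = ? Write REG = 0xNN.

REG = 0xc7

prologue: push r2 → mem[0xdd]=0x13, sp=0xdd
body[0] xor  r4, r4, r2 → r4=0x10
body[1] sub  r3, r4, r1 → r3=0x46
body[2] sub  r3, r1, r2 → r3=0xb7
body[3] mov  r3, #0x0d → r3=0x0d
body[4] mov  r2, #0x1f → r2=0x1f
body[5] xor  r4, r1, r3 → r4=0xc7
body[6] sub  r0, r3, #53 → r0=0xd8
epilogue: pop r2=0x13, sp=0xde
r4 is caller-saved → body value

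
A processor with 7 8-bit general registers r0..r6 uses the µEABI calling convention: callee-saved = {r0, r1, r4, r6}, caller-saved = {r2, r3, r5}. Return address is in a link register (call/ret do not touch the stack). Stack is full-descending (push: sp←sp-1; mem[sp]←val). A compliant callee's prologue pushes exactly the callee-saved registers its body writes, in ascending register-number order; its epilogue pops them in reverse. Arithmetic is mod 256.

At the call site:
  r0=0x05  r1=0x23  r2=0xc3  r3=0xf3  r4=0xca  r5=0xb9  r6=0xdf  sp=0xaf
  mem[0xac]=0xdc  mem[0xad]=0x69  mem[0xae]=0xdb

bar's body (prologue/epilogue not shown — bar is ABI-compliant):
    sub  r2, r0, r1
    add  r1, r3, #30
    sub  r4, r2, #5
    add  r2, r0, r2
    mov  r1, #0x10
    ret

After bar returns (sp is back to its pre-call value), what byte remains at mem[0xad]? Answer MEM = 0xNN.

prologue: push r1 -> mem[0xae]=0x23, sp=0xae
prologue: push r4 -> mem[0xad]=0xca, sp=0xad
body[0] sub  r2, r0, r1 -> r2=0xe2
body[1] add  r1, r3, #30 -> r1=0x11
body[2] sub  r4, r2, #5 -> r4=0xdd
body[3] add  r2, r0, r2 -> r2=0xe7
body[4] mov  r1, #0x10 -> r1=0x10
epilogue: pop r4=0xca, sp=0xae
epilogue: pop r1=0x23, sp=0xaf
prologue pushed ['r1', 'r4'] at ['0xae', '0xad']

MEM = 0xca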